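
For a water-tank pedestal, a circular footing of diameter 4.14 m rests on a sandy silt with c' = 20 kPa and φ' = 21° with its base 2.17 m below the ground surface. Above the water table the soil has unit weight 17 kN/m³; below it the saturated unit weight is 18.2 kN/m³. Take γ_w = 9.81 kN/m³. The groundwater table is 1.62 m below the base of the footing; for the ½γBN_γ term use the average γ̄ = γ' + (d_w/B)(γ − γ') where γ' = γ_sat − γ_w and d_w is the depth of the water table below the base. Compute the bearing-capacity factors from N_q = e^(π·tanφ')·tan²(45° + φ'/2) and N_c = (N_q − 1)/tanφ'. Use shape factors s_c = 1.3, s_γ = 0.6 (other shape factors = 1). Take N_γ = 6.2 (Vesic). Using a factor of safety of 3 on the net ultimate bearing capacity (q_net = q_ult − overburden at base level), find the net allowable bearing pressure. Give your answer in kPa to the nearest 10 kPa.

q_all(net) ≈ 240 kPa

N_q = e^(π·tan21°)·tan²(55.5°) = 7.07; N_c = (N_q − 1)/tanφ' = 15.81.
q = γ·D_f = 17 × 2.17 = 36.89 kPa.
γ' = 8.39 kN/m³; averaging over the depth B below the base, γ̄ = γ' + (d_w/B)(γ − γ') = 11.759 kN/m³.
c·N_c·s_c = 20 × 15.815 × 1.3 = 411.19 kPa
q·N_q = 36.89 × 7.0708 = 260.84 kPa
0.5·γ·B·N_γ·s_γ = 0.5 × 11.759 × 4.14 × 6.2 × 0.6 = 90.55 kPa
q_ult = 411.19 + 260.84 + 90.55 = 762.58 kPa.
q_net = 762.58 − 36.89 = 725.69 kPa.
q_all(net) = 725.69 / 3 = 241.9 kPa.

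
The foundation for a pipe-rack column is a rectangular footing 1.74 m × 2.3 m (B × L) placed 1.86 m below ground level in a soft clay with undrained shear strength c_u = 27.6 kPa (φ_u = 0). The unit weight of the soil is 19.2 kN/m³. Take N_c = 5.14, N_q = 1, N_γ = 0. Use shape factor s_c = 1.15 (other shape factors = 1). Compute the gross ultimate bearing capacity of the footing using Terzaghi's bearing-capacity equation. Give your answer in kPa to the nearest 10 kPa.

q_ult ≈ 200 kPa

q = γ·D_f = 19.2 × 1.86 = 35.712 kPa.
c·N_c·s_c = 27.6 × 5.14 × 1.15 = 163.14 kPa
q·N_q = 35.712 × 1 = 35.712 kPa
q_ult = 163.14 + 35.712 = 198.86 kPa.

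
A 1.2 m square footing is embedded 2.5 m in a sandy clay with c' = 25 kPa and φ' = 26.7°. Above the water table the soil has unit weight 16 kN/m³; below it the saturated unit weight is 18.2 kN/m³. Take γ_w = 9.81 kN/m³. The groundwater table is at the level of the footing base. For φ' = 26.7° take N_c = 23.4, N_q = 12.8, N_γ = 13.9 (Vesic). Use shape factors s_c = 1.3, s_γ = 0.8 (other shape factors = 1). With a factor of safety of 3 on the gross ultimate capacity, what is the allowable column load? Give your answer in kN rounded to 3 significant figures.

P_all ≈ 638 kN

Effective surcharge at the founding depth q = γ·D_f = 16 × 2.5 = 40 kPa.
The water table coincides with the base, so in the self-weight term γ → γ' = 8.39 kN/m³.
q_ult = c·N_c·s_c + q·N_q + 0.5·γ·B·N_γ·s_γ
     = 25 × 23.4 × 1.3 + 40 × 12.8 + 0.5 × 8.39 × 1.2 × 13.9 × 0.8
     = 760.5 + 512 + 55.978 = 1328.5 kPa.
Gross allowable pressure q_all = 1328.5 / 3 = 442.83 kPa.
Footing area = 1.44 m², so allowable column load = 442.83 × 1.44 = 637.67 kN.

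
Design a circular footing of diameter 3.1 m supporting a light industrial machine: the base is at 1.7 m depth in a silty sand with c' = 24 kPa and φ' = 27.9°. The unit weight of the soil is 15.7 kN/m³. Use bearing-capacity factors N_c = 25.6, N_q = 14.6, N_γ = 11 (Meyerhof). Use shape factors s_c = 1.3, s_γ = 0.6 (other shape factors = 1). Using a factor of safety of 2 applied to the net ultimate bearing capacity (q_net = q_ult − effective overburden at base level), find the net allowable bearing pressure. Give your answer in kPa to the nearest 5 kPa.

Effective surcharge at the founding depth q = γ·D_f = 15.7 × 1.7 = 26.69 kPa.
q_ult = c·N_c·s_c + q·N_q + 0.5·γ·B·N_γ·s_γ
     = 24 × 25.6 × 1.3 + 26.69 × 14.6 + 0.5 × 15.7 × 3.1 × 11 × 0.6
     = 798.72 + 389.67 + 160.61 = 1349 kPa.
Net ultimate: q_net = 1349 − 26.69 = 1322.3 kPa.
q_all(net) = 1322.3 / 2 = 661.16 kPa.

q_all(net) ≈ 660 kPa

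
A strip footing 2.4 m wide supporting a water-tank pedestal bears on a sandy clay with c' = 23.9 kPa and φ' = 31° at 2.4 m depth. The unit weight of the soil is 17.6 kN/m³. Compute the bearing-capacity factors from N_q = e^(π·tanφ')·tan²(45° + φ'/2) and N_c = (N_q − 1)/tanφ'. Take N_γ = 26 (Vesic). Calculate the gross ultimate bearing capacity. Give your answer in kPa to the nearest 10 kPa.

q_ult ≈ 2200 kPa

tan31° = 0.6009, so N_q = e^(π×0.6009)·tan²(60.5°) = 6.604 × 3.124 = 20.63.
N_c = (20.63 − 1)/tan31° = 32.67.
Effective surcharge at the founding depth q = γ·D_f = 17.6 × 2.4 = 42.24 kPa.
q_ult = c·N_c + q·N_q + 0.5·γ·B·N_γ
     = 23.9 × 32.671 + 42.24 × 20.631 + 0.5 × 17.6 × 2.4 × 26
     = 780.84 + 871.44 + 549.12 = 2201.4 kPa.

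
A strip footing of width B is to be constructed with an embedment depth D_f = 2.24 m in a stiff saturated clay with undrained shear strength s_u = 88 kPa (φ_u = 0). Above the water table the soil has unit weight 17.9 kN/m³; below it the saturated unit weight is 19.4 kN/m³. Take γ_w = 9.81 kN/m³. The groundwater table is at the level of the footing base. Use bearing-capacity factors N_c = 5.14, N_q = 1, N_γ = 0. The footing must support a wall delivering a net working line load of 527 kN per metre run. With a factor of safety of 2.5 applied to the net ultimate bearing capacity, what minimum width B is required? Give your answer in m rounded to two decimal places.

Overburden at base level: q = 17.9 × 2.24 = 40.096 kPa.
Cohesion term c·N_c = 88 × 5.14 = 452.32 kPa; surcharge term q·N_q = 40.096 × 1 = 40.096 kPa.
q_ult = 452.32 + 40.096 = 492.42 kPa.
For φ = 0 the ½γBN_γ term vanishes, so q_ult is independent of B. q_net = 492.42 − 40.096 = 452.32 kPa; q_all(net) = 452.32/2.5 = 180.93 kPa.
Required width B = w / q_all(net) = 527 / 180.93 = 2.913 m.

B = 2.91 m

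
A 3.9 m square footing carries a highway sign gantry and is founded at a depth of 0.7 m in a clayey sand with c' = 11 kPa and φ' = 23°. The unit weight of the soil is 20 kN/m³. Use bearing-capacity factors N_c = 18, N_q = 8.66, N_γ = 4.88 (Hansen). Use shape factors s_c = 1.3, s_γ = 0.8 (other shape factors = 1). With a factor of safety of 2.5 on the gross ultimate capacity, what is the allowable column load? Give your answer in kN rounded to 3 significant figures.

P_all ≈ 3230 kN

Effective surcharge at the founding depth q = γ·D_f = 20 × 0.7 = 14 kPa.
q_ult = c·N_c·s_c + q·N_q + 0.5·γ·B·N_γ·s_γ
     = 11 × 18 × 1.3 + 14 × 8.66 + 0.5 × 20 × 3.9 × 4.88 × 0.8
     = 257.4 + 121.24 + 152.26 = 530.9 kPa.
Gross allowable pressure q_all = 530.9 / 2.5 = 212.36 kPa.
Footing area = 15.21 m², so allowable column load = 212.36 × 15.21 = 3230 kN.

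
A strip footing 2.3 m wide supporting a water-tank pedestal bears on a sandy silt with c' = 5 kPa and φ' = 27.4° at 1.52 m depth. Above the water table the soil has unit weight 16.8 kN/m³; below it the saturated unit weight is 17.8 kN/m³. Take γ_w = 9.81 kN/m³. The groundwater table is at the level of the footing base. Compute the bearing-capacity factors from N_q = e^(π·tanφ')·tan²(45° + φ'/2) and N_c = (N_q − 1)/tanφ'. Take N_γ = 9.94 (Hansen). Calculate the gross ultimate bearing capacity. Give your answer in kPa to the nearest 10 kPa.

q_ult ≈ 570 kPa

tan27.4° = 0.5184, so N_q = e^(π×0.5184)·tan²(58.7°) = 5.096 × 2.705 = 13.78.
N_c = (13.78 − 1)/tan27.4° = 24.66.
Effective surcharge at the founding depth q = γ·D_f = 16.8 × 1.52 = 25.536 kPa.
The water table coincides with the base, so in the self-weight term γ → γ' = 7.99 kN/m³.
q_ult = c·N_c + q·N_q + 0.5·γ·B·N_γ
     = 5 × 24.665 + 25.536 × 13.785 + 0.5 × 7.99 × 2.3 × 9.94
     = 123.32 + 352.01 + 91.334 = 566.67 kPa.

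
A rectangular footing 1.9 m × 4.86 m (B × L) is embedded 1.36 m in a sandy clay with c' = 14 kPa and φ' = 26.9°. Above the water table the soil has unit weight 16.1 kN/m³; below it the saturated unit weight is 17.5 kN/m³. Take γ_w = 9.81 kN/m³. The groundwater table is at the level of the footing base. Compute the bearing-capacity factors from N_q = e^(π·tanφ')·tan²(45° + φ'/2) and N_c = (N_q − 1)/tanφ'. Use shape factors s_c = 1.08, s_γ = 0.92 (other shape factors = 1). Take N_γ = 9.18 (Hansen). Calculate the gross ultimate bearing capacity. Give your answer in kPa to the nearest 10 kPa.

q_ult ≈ 710 kPa

tan26.9° = 0.5073, so N_q = e^(π×0.5073)·tan²(58.45°) = 4.923 × 2.653 = 13.06.
N_c = (13.06 − 1)/tan26.9° = 23.77.
Overburden at base level: q = 16.1 × 1.36 = 21.896 kPa.
Below the base the soil is submerged, so the ½γBN_γ term uses γ' = 17.5 − 9.81 = 7.69 kN/m³.
Cohesion term c·N_c·s_c = 14 × 23.766 × 1.08 = 359.34 kPa; surcharge term q·N_q = 21.896 × 13.057 = 285.9 kPa; self-weight term 0.5·γ·B·N_γ·s_γ = 0.5 × 7.69 × 1.9 × 9.18 × 0.92 = 61.699 kPa.
q_ult = 359.34 + 285.9 + 61.699 = 706.94 kPa.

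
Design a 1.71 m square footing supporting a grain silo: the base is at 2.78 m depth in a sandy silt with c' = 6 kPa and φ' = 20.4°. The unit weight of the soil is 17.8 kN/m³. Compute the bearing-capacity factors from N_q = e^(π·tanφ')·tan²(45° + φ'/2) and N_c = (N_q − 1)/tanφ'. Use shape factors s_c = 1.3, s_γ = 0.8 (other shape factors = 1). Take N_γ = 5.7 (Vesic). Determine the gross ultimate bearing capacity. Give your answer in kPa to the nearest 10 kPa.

tan20.4° = 0.3719, so N_q = e^(π×0.3719)·tan²(55.2°) = 3.217 × 2.07 = 6.66.
N_c = (6.66 − 1)/tan20.4° = 15.22.
q = γ·D_f = 17.8 × 2.78 = 49.484 kPa.
c·N_c·s_c = 6 × 15.217 × 1.3 = 118.69 kPa
q·N_q = 49.484 × 6.6591 = 329.52 kPa
0.5·γ·B·N_γ·s_γ = 0.5 × 17.8 × 1.71 × 5.7 × 0.8 = 69.399 kPa
q_ult = 118.69 + 329.52 + 69.399 = 517.61 kPa.

q_ult ≈ 520 kPa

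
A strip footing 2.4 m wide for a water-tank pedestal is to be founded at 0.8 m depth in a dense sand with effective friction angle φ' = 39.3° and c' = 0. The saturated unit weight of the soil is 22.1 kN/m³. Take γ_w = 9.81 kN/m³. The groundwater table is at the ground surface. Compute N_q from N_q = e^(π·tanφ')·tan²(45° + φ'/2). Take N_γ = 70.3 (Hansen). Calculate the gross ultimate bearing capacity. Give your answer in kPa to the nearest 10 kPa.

tan39.3° = 0.8185, so N_q = e^(π×0.8185)·tan²(64.65°) = 13.084 × 4.455 = 58.29.
γ' = 22.1 − 9.81 = 12.29 kN/m³ (submerged throughout). q = 12.29 × 0.8 = 9.832 kPa; the same γ' applies in the ½γBN_γ term.
q·N_q = 9.832 × 58.291 = 573.12 kPa
0.5·γ·B·N_γ = 0.5 × 12.29 × 2.4 × 70.3 = 1036.8 kPa
q_ult = 573.12 + 1036.8 = 1609.9 kPa.

q_ult ≈ 1610 kPa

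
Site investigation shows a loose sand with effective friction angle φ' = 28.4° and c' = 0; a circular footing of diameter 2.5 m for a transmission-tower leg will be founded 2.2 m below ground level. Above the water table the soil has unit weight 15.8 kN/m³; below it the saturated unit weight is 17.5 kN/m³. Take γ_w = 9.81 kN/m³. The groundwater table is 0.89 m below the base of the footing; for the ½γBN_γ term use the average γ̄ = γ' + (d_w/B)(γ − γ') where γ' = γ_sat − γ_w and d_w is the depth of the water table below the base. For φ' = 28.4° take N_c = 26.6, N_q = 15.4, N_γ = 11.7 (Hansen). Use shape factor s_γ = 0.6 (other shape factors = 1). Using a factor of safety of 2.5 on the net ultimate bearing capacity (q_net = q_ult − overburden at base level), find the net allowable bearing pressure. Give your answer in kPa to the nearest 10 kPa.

Effective surcharge at the founding depth q = γ·D_f = 15.8 × 2.2 = 34.76 kPa.
With d_w = 0.89 m < B, γ̄ = 7.69 + (0.89/2.5) × (15.8 − 7.69) = 10.577 kN/m³.
q_ult = q·N_q + 0.5·γ·B·N_γ·s_γ
     = 34.76 × 15.4 + 0.5 × 10.577 × 2.5 × 11.7 × 0.6
     = 535.3 + 92.815 = 628.12 kPa.
q_net = 628.12 − 34.76 = 593.36 kPa.
q_all(net) = 593.36 / 2.5 = 237.34 kPa.

q_all(net) ≈ 240 kPa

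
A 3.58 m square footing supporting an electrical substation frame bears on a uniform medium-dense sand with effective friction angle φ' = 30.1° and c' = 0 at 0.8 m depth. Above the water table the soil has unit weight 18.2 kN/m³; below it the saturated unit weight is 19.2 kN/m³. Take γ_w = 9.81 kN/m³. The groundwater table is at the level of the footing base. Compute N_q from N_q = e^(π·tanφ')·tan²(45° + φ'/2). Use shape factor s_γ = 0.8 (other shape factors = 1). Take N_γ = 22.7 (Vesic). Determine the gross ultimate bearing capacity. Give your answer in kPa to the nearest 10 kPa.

q_ult ≈ 580 kPa

tan30.1° = 0.5797, so N_q = e^(π×0.5797)·tan²(60.05°) = 6.179 × 3.012 = 18.61.
q = γ·D_f = 18.2 × 0.8 = 14.56 kPa.
For the ½γBN_γ term take γ' = 19.2 − 9.81 = 9.39 kN/m³ (soil below base is submerged).
q·N_q = 14.56 × 18.611 = 270.98 kPa
0.5·γ·B·N_γ·s_γ = 0.5 × 9.39 × 3.58 × 22.7 × 0.8 = 305.24 kPa
q_ult = 270.98 + 305.24 = 576.21 kPa.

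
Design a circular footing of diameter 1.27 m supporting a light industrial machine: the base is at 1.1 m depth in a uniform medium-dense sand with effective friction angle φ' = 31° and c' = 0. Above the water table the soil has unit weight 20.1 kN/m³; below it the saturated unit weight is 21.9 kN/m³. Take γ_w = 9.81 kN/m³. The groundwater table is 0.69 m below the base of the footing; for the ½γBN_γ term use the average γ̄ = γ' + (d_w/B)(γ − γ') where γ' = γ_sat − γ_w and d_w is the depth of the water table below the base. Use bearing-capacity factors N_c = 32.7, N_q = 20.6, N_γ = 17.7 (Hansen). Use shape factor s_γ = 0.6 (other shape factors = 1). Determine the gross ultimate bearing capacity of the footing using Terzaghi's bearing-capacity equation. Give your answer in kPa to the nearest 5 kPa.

q_ult ≈ 565 kPa

Overburden at base level: q = 20.1 × 1.1 = 22.11 kPa.
The water table is 0.69 m below the base (< B = 1.27 m), so the ½γBN_γ term uses γ̄ = γ' + (d_w/B)(γ − γ') = 12.09 + (0.69/1.27)(20.1 − 12.09) = 16.442 kN/m³.
Surcharge term q·N_q = 22.11 × 20.6 = 455.47 kPa; self-weight term 0.5·γ·B·N_γ·s_γ = 0.5 × 16.442 × 1.27 × 17.7 × 0.6 = 110.88 kPa.
q_ult = 455.47 + 110.88 = 566.35 kPa.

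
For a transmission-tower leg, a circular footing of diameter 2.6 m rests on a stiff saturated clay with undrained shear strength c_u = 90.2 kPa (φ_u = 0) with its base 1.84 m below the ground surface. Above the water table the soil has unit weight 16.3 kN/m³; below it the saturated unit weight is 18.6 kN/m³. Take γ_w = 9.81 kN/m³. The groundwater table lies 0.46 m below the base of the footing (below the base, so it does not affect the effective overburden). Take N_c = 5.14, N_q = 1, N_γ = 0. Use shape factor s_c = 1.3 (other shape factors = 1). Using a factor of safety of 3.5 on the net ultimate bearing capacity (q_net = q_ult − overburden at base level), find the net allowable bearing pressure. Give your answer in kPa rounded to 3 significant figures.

Effective surcharge at the founding depth q = γ·D_f = 16.3 × 1.84 = 29.992 kPa.
q_ult = c·N_c·s_c + q·N_q
     = 90.2 × 5.14 × 1.3 + 29.992 × 1
     = 602.72 + 29.992 = 632.71 kPa.
q_net = 632.71 − 29.992 = 602.72 kPa.
q_all(net) = 602.72 / 3.5 = 172.2 kPa.

q_all(net) ≈ 172 kPa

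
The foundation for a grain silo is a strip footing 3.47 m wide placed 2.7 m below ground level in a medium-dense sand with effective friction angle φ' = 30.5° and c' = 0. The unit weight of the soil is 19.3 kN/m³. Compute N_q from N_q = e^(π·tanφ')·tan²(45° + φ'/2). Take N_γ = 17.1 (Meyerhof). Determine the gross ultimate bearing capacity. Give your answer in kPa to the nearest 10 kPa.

q_ult ≈ 1590 kPa

tan30.5° = 0.589, so N_q = e^(π×0.589)·tan²(60.25°) = 6.363 × 3.061 = 19.48.
Effective surcharge at the founding depth q = γ·D_f = 19.3 × 2.7 = 52.11 kPa.
q_ult = q·N_q + 0.5·γ·B·N_γ
     = 52.11 × 19.479 + 0.5 × 19.3 × 3.47 × 17.1
     = 1015.1 + 572.6 = 1587.7 kPa.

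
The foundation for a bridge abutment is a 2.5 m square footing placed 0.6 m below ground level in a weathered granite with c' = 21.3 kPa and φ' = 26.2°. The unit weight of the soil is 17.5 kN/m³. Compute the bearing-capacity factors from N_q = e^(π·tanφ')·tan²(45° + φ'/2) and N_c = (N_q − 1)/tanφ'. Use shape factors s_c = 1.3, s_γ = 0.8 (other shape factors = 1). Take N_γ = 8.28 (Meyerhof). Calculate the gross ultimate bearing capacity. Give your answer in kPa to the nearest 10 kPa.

tan26.2° = 0.4921, so N_q = e^(π×0.4921)·tan²(58.1°) = 4.692 × 2.581 = 12.11.
N_c = (12.11 − 1)/tan26.2° = 22.58.
q = γ·D_f = 17.5 × 0.6 = 10.5 kPa.
c·N_c·s_c = 21.3 × 22.579 × 1.3 = 625.21 kPa
q·N_q = 10.5 × 12.11 = 127.16 kPa
0.5·γ·B·N_γ·s_γ = 0.5 × 17.5 × 2.5 × 8.28 × 0.8 = 144.9 kPa
q_ult = 625.21 + 127.16 + 144.9 = 897.27 kPa.

q_ult ≈ 900 kPa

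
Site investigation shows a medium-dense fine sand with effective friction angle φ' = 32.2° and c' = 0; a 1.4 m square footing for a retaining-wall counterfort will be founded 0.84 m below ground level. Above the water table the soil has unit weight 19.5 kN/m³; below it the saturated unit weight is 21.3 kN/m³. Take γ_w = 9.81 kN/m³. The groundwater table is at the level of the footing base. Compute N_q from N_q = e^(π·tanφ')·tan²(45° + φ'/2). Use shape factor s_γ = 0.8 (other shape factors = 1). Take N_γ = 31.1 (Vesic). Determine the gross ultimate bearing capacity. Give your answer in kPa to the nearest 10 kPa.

tan32.2° = 0.6297, so N_q = e^(π×0.6297)·tan²(61.1°) = 7.231 × 3.282 = 23.73.
q = γ·D_f = 19.5 × 0.84 = 16.38 kPa.
For the ½γBN_γ term take γ' = 21.3 − 9.81 = 11.49 kN/m³ (soil below base is submerged).
q·N_q = 16.38 × 23.728 = 388.67 kPa
0.5·γ·B·N_γ·s_γ = 0.5 × 11.49 × 1.4 × 31.1 × 0.8 = 200.11 kPa
q_ult = 388.67 + 200.11 = 588.78 kPa.

q_ult ≈ 590 kPa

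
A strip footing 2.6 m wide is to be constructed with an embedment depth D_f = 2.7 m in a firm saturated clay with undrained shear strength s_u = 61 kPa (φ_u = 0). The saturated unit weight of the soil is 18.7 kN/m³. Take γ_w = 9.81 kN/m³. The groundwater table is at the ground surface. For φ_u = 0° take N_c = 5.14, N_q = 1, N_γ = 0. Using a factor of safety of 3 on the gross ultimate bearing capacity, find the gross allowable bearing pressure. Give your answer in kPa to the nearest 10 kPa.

Water table at ground surface, so effective unit weight γ' = 18.7 − 9.81 = 8.89 kN/m³ is used throughout; overburden q = 8.89 × 2.7 = 24.003 kPa.
Cohesion term c·N_c = 61 × 5.14 = 313.54 kPa; surcharge term q·N_q = 24.003 × 1 = 24.003 kPa.
q_ult = 313.54 + 24.003 = 337.54 kPa.
q_all = 337.54 / 3 = 112.51 kPa.

q_all ≈ 110 kPa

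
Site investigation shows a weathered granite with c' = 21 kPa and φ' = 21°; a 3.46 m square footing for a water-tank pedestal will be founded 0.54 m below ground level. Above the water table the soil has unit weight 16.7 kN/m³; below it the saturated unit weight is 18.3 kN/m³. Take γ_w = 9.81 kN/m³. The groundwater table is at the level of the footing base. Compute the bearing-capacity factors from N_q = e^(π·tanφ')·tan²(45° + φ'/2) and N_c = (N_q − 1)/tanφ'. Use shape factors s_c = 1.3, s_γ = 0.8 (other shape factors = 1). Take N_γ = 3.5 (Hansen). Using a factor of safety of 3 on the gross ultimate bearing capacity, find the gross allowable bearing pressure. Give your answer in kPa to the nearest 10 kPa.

q_all ≈ 180 kPa

N_q = e^(π·tan21°)·tan²(55.5°) = 7.07; N_c = (N_q − 1)/tanφ' = 15.81.
q = γ·D_f = 16.7 × 0.54 = 9.018 kPa.
For the ½γBN_γ term take γ' = 18.3 − 9.81 = 8.49 kN/m³ (soil below base is submerged).
c·N_c·s_c = 21 × 15.815 × 1.3 = 431.75 kPa
q·N_q = 9.018 × 7.0708 = 63.764 kPa
0.5·γ·B·N_γ·s_γ = 0.5 × 8.49 × 3.46 × 3.5 × 0.8 = 41.126 kPa
q_ult = 431.75 + 63.764 + 41.126 = 536.64 kPa.
q_all = 536.64 / 3 = 178.88 kPa.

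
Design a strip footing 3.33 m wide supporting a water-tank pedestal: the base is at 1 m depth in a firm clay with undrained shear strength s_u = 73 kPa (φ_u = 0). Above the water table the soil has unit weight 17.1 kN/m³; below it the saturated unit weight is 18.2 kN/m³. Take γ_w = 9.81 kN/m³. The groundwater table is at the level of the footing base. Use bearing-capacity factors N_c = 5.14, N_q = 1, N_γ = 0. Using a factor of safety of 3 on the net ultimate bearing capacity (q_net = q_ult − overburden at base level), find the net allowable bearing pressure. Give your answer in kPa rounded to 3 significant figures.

q_all(net) ≈ 125 kPa

q = γ·D_f = 17.1 × 1 = 17.1 kPa.
c·N_c = 73 × 5.14 = 375.22 kPa
q·N_q = 17.1 × 1 = 17.1 kPa
q_ult = 375.22 + 17.1 = 392.32 kPa.
q_net = 392.32 − 17.1 = 375.22 kPa.
q_all(net) = 375.22 / 3 = 125.07 kPa.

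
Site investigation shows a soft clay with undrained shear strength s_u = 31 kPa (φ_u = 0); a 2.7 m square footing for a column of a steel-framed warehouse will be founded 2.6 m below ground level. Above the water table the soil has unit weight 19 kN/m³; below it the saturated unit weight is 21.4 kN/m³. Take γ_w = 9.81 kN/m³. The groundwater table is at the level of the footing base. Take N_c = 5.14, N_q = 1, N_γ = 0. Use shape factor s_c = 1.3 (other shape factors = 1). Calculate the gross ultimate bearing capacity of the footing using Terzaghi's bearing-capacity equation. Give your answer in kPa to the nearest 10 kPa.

Overburden at base level: q = 19 × 2.6 = 49.4 kPa.
Cohesion term c·N_c·s_c = 31 × 5.14 × 1.3 = 207.14 kPa; surcharge term q·N_q = 49.4 × 1 = 49.4 kPa.
q_ult = 207.14 + 49.4 = 256.54 kPa.

q_ult ≈ 260 kPa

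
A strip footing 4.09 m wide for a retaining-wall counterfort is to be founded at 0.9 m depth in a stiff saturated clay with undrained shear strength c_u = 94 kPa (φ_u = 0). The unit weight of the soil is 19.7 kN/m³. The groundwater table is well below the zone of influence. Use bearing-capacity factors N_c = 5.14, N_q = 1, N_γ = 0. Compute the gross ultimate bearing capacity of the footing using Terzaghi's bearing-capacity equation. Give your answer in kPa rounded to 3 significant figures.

q_ult ≈ 501 kPa

Effective surcharge at the founding depth q = γ·D_f = 19.7 × 0.9 = 17.73 kPa.
q_ult = c·N_c + q·N_q
     = 94 × 5.14 + 17.73 × 1
     = 483.16 + 17.73 = 500.89 kPa.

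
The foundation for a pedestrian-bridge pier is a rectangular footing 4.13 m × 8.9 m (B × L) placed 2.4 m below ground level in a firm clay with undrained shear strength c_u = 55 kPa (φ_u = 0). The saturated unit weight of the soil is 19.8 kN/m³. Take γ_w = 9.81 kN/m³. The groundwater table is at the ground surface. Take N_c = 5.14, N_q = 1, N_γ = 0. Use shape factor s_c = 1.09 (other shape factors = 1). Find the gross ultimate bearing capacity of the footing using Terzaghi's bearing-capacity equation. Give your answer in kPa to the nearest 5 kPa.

q_ult ≈ 330 kPa

γ' = 19.8 − 9.81 = 9.99 kN/m³ (submerged throughout). q = 9.99 × 2.4 = 23.976 kPa.
c·N_c·s_c = 55 × 5.14 × 1.09 = 308.14 kPa
q·N_q = 23.976 × 1 = 23.976 kPa
q_ult = 308.14 + 23.976 = 332.12 kPa.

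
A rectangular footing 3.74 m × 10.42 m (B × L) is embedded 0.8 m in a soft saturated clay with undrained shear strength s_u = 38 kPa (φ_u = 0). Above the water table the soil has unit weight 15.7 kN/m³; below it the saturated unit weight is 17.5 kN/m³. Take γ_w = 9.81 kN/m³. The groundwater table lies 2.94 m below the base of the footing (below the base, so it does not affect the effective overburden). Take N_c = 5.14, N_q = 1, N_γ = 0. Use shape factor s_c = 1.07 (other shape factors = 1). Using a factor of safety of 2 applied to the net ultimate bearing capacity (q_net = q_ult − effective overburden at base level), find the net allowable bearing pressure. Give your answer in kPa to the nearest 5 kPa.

q_all(net) ≈ 105 kPa

Overburden at base level: q = 15.7 × 0.8 = 12.56 kPa.
Cohesion term c·N_c·s_c = 38 × 5.14 × 1.07 = 208.99 kPa; surcharge term q·N_q = 12.56 × 1 = 12.56 kPa.
q_ult = 208.99 + 12.56 = 221.55 kPa.
Net ultimate: q_net = 221.55 − 12.56 = 208.99 kPa.
q_all(net) = 208.99 / 2 = 104.5 kPa.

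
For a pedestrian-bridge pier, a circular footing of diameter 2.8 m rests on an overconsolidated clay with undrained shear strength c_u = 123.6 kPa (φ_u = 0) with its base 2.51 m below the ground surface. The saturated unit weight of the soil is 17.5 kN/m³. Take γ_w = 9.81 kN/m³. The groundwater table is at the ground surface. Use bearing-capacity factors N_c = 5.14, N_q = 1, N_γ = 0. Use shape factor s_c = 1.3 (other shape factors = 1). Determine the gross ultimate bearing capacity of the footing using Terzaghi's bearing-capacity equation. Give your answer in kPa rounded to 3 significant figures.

Water table at ground surface, so effective unit weight γ' = 17.5 − 9.81 = 7.69 kN/m³ is used throughout; overburden q = 7.69 × 2.51 = 19.302 kPa.
Cohesion term c·N_c·s_c = 123.6 × 5.14 × 1.3 = 825.9 kPa; surcharge term q·N_q = 19.302 × 1 = 19.302 kPa.
q_ult = 825.9 + 19.302 = 845.2 kPa.

q_ult ≈ 845 kPa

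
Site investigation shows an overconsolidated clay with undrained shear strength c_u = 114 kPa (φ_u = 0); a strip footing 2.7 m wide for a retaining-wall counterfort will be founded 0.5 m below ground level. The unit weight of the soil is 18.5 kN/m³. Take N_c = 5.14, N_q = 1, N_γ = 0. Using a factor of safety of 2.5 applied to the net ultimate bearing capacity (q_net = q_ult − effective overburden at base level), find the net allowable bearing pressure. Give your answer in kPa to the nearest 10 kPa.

Overburden at base level: q = 18.5 × 0.5 = 9.25 kPa.
Cohesion term c·N_c = 114 × 5.14 = 585.96 kPa; surcharge term q·N_q = 9.25 × 1 = 9.25 kPa.
q_ult = 585.96 + 9.25 = 595.21 kPa.
Net ultimate: q_net = 595.21 − 9.25 = 585.96 kPa.
q_all(net) = 585.96 / 2.5 = 234.38 kPa.

q_all(net) ≈ 230 kPa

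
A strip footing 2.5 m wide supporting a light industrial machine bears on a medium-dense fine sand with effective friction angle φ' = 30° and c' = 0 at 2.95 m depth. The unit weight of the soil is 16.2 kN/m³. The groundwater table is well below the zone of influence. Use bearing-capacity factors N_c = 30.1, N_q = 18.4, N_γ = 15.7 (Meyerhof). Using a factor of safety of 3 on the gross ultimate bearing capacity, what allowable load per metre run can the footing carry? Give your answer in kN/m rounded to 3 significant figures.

Overburden at base level: q = 16.2 × 2.95 = 47.79 kPa.
Surcharge term q·N_q = 47.79 × 18.4 = 879.34 kPa; self-weight term 0.5·γ·B·N_γ = 0.5 × 16.2 × 2.5 × 15.7 = 317.93 kPa.
q_ult = 879.34 + 317.93 = 1197.3 kPa.
Gross allowable pressure q_all = 1197.3 / 3 = 399.09 kPa.
Allowable wall load = q_all × B = 399.09 × 2.5 = 997.72 kN per metre run.

≈ 998 kN/m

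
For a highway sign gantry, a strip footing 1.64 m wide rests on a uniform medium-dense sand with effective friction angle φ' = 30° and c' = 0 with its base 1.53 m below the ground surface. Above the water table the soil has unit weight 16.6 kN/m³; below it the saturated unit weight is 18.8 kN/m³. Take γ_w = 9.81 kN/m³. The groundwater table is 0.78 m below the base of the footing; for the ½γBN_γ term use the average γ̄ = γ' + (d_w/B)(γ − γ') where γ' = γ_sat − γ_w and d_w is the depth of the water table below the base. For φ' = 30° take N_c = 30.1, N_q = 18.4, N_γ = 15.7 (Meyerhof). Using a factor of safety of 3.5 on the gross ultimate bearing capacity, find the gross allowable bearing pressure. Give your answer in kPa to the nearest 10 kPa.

q = γ·D_f = 16.6 × 1.53 = 25.398 kPa.
γ' = 8.99 kN/m³; averaging over the depth B below the base, γ̄ = γ' + (d_w/B)(γ − γ') = 12.609 kN/m³.
q·N_q = 25.398 × 18.4 = 467.32 kPa
0.5·γ·B·N_γ = 0.5 × 12.609 × 1.64 × 15.7 = 162.33 kPa
q_ult = 467.32 + 162.33 = 629.66 kPa.
q_all = 629.66 / 3.5 = 179.9 kPa.

q_all ≈ 180 kPa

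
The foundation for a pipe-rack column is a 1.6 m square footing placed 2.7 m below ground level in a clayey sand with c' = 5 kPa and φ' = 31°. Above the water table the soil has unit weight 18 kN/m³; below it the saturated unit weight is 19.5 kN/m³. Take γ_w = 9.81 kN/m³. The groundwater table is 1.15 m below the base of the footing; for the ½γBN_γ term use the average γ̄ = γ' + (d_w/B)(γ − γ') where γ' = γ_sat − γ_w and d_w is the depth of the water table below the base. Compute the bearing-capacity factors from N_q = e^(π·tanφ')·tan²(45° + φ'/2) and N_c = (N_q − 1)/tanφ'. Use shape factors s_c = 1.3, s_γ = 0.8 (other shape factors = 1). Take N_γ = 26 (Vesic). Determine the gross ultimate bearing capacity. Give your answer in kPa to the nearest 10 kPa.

tan31° = 0.6009, so N_q = e^(π×0.6009)·tan²(60.5°) = 6.604 × 3.124 = 20.63.
N_c = (20.63 − 1)/tan31° = 32.67.
Overburden at base level: q = 18 × 2.7 = 48.6 kPa.
The water table is 1.15 m below the base (< B = 1.6 m), so the ½γBN_γ term uses γ̄ = γ' + (d_w/B)(γ − γ') = 9.69 + (1.15/1.6)(18 − 9.69) = 15.663 kN/m³.
Cohesion term c·N_c·s_c = 5 × 32.671 × 1.3 = 212.36 kPa; surcharge term q·N_q = 48.6 × 20.631 = 1002.7 kPa; self-weight term 0.5·γ·B·N_γ·s_γ = 0.5 × 15.663 × 1.6 × 26 × 0.8 = 260.63 kPa.
q_ult = 212.36 + 1002.7 + 260.63 = 1475.6 kPa.

q_ult ≈ 1480 kPa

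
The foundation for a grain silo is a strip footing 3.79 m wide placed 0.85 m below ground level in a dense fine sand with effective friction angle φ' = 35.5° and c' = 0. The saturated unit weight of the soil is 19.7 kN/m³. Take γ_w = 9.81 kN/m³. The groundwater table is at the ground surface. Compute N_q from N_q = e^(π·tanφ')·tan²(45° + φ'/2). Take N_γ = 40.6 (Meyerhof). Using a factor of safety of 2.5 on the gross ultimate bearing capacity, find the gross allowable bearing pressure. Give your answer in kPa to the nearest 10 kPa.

q_all ≈ 420 kPa

N_q = e^(π·tan35.5°)·tan²(62.75°) = 35.44.
Water table at ground surface, so effective unit weight γ' = 19.7 − 9.81 = 9.89 kN/m³ is used throughout; overburden q = 9.89 × 0.85 = 8.4065 kPa; the same γ' applies in the ½γBN_γ term.
Surcharge term q·N_q = 8.4065 × 35.443 = 297.95 kPa; self-weight term 0.5·γ·B·N_γ = 0.5 × 9.89 × 3.79 × 40.6 = 760.91 kPa.
q_ult = 297.95 + 760.91 = 1058.9 kPa.
q_all = 1058.9 / 2.5 = 423.54 kPa.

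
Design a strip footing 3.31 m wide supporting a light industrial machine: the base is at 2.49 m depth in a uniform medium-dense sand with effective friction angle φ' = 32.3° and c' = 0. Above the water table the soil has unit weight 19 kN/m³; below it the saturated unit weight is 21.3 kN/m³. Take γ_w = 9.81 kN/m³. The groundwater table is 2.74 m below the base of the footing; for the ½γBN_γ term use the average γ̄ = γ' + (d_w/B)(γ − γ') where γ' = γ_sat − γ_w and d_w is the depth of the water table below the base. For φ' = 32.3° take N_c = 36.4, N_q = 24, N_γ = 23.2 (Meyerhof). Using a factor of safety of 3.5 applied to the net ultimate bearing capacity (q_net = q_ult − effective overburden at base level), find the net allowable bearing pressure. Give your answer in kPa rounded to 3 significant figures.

Overburden at base level: q = 19 × 2.49 = 47.31 kPa.
The water table is 2.74 m below the base (< B = 3.31 m), so the ½γBN_γ term uses γ̄ = γ' + (d_w/B)(γ − γ') = 11.49 + (2.74/3.31)(19 − 11.49) = 17.707 kN/m³.
Surcharge term q·N_q = 47.31 × 24 = 1135.4 kPa; self-weight term 0.5·γ·B·N_γ = 0.5 × 17.707 × 3.31 × 23.2 = 679.87 kPa.
q_ult = 1135.4 + 679.87 = 1815.3 kPa.
Net ultimate: q_net = 1815.3 − 47.31 = 1768 kPa.
q_all(net) = 1768 / 3.5 = 505.14 kPa.

q_all(net) ≈ 505 kPa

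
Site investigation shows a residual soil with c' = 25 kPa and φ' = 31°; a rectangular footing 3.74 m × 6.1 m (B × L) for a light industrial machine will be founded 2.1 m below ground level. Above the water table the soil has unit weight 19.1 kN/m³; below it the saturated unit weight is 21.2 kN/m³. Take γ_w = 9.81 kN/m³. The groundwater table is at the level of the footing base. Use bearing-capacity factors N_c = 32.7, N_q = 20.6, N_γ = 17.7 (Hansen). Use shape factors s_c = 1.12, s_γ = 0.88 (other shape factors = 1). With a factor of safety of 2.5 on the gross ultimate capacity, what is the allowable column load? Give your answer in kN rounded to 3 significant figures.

P_all ≈ 18900 kN

q = γ·D_f = 19.1 × 2.1 = 40.11 kPa.
For the ½γBN_γ term take γ' = 21.2 − 9.81 = 11.39 kN/m³ (soil below base is submerged).
c·N_c·s_c = 25 × 32.7 × 1.12 = 915.6 kPa
q·N_q = 40.11 × 20.6 = 826.27 kPa
0.5·γ·B·N_γ·s_γ = 0.5 × 11.39 × 3.74 × 17.7 × 0.88 = 331.76 kPa
q_ult = 915.6 + 826.27 + 331.76 = 2073.6 kPa.
Gross allowable pressure q_all = 2073.6 / 2.5 = 829.45 kPa.
Footing area = 22.814 m², so allowable column load = 829.45 × 22.814 = 18923 kN.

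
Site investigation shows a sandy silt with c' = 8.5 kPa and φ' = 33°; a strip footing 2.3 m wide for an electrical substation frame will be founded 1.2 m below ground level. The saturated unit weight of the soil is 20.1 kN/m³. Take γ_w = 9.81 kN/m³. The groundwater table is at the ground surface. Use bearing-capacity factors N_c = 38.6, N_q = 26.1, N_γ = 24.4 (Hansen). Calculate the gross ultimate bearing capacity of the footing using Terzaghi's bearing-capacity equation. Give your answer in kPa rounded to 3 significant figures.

q_ult ≈ 939 kPa

With the water table at the surface the whole profile is submerged: γ' = 20.1 − 9.81 = 10.29 kN/m³, so q = γ'·D_f = 12.348 kPa; the same γ' applies in the ½γBN_γ term.
q_ult = c·N_c + q·N_q + 0.5·γ·B·N_γ
     = 8.5 × 38.6 + 12.348 × 26.1 + 0.5 × 10.29 × 2.3 × 24.4
     = 328.1 + 322.28 + 288.74 = 939.12 kPa.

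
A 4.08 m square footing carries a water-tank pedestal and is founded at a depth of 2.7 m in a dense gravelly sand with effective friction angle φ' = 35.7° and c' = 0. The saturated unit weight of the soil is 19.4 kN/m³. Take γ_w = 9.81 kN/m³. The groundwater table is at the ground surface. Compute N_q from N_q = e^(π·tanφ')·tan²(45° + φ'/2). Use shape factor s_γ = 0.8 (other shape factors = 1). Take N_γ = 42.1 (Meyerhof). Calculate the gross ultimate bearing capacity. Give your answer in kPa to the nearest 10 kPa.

tan35.7° = 0.7186, so N_q = e^(π×0.7186)·tan²(62.85°) = 9.559 × 3.802 = 36.35.
With the water table at the surface the whole profile is submerged: γ' = 19.4 − 9.81 = 9.59 kN/m³, so q = γ'·D_f = 25.893 kPa; the same γ' applies in the ½γBN_γ term.
q_ult = q·N_q + 0.5·γ·B·N_γ·s_γ
     = 25.893 × 36.346 + 0.5 × 9.59 × 4.08 × 42.1 × 0.8
     = 941.12 + 658.9 = 1600 kPa.

q_ult ≈ 1600 kPa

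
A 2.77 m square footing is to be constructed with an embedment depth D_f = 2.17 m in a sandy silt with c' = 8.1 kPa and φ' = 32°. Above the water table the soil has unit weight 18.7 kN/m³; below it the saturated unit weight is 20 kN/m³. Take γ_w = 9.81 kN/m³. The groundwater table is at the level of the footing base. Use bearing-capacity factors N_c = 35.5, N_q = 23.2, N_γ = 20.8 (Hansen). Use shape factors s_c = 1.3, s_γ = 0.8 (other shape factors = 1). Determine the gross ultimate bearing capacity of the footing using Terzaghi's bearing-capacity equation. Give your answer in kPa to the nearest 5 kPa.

q_ult ≈ 1550 kPa

Overburden at base level: q = 18.7 × 2.17 = 40.579 kPa.
Below the base the soil is submerged, so the ½γBN_γ term uses γ' = 20 − 9.81 = 10.19 kN/m³.
Cohesion term c·N_c·s_c = 8.1 × 35.5 × 1.3 = 373.82 kPa; surcharge term q·N_q = 40.579 × 23.2 = 941.43 kPa; self-weight term 0.5·γ·B·N_γ·s_γ = 0.5 × 10.19 × 2.77 × 20.8 × 0.8 = 234.84 kPa.
q_ult = 373.82 + 941.43 + 234.84 = 1550.1 kPa.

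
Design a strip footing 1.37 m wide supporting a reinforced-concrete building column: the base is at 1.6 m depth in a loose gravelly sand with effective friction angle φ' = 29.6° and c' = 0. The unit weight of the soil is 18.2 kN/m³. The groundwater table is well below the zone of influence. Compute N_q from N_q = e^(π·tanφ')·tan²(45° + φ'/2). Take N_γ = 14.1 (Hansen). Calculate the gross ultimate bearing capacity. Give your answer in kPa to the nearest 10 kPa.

tan29.6° = 0.5681, so N_q = e^(π×0.5681)·tan²(59.8°) = 5.958 × 2.952 = 17.59.
Overburden at base level: q = 18.2 × 1.6 = 29.12 kPa.
Surcharge term q·N_q = 29.12 × 17.588 = 512.15 kPa; self-weight term 0.5·γ·B·N_γ = 0.5 × 18.2 × 1.37 × 14.1 = 175.78 kPa.
q_ult = 512.15 + 175.78 = 687.94 kPa.

q_ult ≈ 690 kPa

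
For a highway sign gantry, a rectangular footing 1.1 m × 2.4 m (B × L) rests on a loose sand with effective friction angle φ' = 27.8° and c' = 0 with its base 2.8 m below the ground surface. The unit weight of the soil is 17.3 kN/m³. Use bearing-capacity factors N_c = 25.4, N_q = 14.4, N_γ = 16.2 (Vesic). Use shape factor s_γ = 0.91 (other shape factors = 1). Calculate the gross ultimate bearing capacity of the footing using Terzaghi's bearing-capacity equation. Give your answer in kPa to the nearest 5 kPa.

Overburden at base level: q = 17.3 × 2.8 = 48.44 kPa.
Surcharge term q·N_q = 48.44 × 14.4 = 697.54 kPa; self-weight term 0.5·γ·B·N_γ·s_γ = 0.5 × 17.3 × 1.1 × 16.2 × 0.91 = 140.27 kPa.
q_ult = 697.54 + 140.27 = 837.81 kPa.

q_ult ≈ 840 kPa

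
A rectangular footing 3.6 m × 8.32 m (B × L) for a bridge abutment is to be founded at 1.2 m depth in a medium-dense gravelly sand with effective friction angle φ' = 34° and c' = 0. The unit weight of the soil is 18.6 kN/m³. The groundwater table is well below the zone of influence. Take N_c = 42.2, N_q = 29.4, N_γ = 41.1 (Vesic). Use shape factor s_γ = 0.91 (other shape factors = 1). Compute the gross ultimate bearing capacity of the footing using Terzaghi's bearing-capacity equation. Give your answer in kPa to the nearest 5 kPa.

q_ult ≈ 1910 kPa

Effective surcharge at the founding depth q = γ·D_f = 18.6 × 1.2 = 22.32 kPa.
q_ult = q·N_q + 0.5·γ·B·N_γ·s_γ
     = 22.32 × 29.4 + 0.5 × 18.6 × 3.6 × 41.1 × 0.91
     = 656.21 + 1252.2 = 1908.4 kPa.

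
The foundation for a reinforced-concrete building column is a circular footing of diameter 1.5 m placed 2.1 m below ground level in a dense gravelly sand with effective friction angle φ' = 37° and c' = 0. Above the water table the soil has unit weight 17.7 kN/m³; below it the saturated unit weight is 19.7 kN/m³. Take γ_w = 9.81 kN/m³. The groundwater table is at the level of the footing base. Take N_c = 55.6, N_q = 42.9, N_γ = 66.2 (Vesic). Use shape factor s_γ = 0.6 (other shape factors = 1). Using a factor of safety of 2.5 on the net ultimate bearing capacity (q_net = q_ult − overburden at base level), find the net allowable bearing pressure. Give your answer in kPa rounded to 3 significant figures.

q = γ·D_f = 17.7 × 2.1 = 37.17 kPa.
For the ½γBN_γ term take γ' = 19.7 − 9.81 = 9.89 kN/m³ (soil below base is submerged).
q·N_q = 37.17 × 42.9 = 1594.6 kPa
0.5·γ·B·N_γ·s_γ = 0.5 × 9.89 × 1.5 × 66.2 × 0.6 = 294.62 kPa
q_ult = 1594.6 + 294.62 = 1889.2 kPa.
q_net = 1889.2 − 37.17 = 1852 kPa.
q_all(net) = 1852 / 2.5 = 740.82 kPa.

q_all(net) ≈ 741 kPa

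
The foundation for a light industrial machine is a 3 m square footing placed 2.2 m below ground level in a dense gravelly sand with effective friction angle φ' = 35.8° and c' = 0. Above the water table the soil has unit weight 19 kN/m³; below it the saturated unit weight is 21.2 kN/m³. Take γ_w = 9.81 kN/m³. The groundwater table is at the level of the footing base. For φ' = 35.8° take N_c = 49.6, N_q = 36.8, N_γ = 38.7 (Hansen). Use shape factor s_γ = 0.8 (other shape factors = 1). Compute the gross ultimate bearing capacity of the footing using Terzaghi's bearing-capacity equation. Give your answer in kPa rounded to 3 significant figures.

q_ult ≈ 2070 kPa

Effective surcharge at the founding depth q = γ·D_f = 19 × 2.2 = 41.8 kPa.
The water table coincides with the base, so in the self-weight term γ → γ' = 11.39 kN/m³.
q_ult = q·N_q + 0.5·γ·B·N_γ·s_γ
     = 41.8 × 36.8 + 0.5 × 11.39 × 3 × 38.7 × 0.8
     = 1538.2 + 528.95 = 2067.2 kPa.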